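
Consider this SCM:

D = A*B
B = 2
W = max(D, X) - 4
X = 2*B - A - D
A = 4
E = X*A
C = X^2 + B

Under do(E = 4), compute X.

Under do(E=4), the mechanism E = X*A is discarded; E is fixed at 4.
Since X is not a descendant of the intervened variable, it is unaffected.
D = A*B  [with A=4, B=2]  = 8
X = 2*B - A - D  [with B=2, A=4, D=8]  = -8

-8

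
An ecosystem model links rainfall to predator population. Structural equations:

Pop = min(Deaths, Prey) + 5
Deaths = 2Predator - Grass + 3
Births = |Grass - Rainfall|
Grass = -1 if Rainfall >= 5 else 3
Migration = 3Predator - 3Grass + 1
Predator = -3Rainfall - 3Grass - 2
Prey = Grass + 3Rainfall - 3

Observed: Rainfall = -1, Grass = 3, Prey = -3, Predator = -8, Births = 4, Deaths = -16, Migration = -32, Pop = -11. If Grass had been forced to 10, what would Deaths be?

Under do(Grass=10), the mechanism Grass = -1 if Rainfall >= 5 else 3 is discarded; Grass is fixed at 10.
Predator = -3Rainfall - 3Grass - 2  [with Rainfall=-1, Grass=10]  = -29
Deaths = 2Predator - Grass + 3  [with Predator=-29, Grass=10]  = -65

-65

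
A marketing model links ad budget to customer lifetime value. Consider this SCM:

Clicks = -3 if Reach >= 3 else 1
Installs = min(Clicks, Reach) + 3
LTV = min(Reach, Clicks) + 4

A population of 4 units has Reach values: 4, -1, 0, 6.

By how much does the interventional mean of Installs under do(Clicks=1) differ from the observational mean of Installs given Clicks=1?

0.75

Under do(Clicks=1), Clicks's equation is replaced by Clicks=1 for every unit. Per-unit Installs: 4, 2, 3, 4. Mean = 3.25.
E[Installs|Clicks=1] averages over only the 2 units with Clicks=1 (Reach = -1, 0): Installs = 2, 3, mean 2.5.
Difference = 3.25 − 2.5 = 0.75.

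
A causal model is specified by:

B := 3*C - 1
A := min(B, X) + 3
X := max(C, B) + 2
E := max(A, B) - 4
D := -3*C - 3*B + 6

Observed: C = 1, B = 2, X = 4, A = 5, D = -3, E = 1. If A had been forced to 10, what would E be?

Under do(A=10), the mechanism A := min(B, X) + 3 is discarded; A is fixed at 10.
B = 3*C - 1  [with C=1]  = 2
E = max(A, B) - 4  [with A=10, B=2]  = 6

6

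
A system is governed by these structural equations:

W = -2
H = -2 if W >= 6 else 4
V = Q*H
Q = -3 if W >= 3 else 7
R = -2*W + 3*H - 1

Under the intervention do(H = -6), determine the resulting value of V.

do(H=-6) replaces the equation H = -2 if W >= 6 else 4 with the constant H = -6.
Q = -3 if W >= 3 else 7  [with W=-2]  = 7
V = Q*H  [with Q=7, H=-6]  = -42

-42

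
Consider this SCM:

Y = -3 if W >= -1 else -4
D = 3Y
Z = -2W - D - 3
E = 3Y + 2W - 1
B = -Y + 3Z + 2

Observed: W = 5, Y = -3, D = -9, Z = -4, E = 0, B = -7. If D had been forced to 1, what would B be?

-37

The intervention breaks the incoming arrows to D: D = 3Y no longer applies, and D = 1.
Y = -3 if W >= -1 else -4  [with W=5]  = -3
Z = -2W - D - 3  [with W=5, D=1]  = -14
B = -Y + 3Z + 2  [with Y=-3, Z=-14]  = -37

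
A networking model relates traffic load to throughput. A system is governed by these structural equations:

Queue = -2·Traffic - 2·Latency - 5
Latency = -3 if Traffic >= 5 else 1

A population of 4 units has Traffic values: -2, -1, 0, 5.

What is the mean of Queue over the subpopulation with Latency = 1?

Conditioning on Latency=1 selects the 3 unit(s) with Traffic ∈ {-2, -1, 0}. Their Queue values: -3, -5, -7. Mean = -5.

-5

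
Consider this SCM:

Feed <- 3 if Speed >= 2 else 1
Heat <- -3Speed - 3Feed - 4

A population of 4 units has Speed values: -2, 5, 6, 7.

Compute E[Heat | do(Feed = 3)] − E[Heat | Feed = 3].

6

The intervention sets Feed=3 in all 4 units regardless of Speed. Recomputing Heat per unit gives -7, -28, -31, -34; average -25.
E[Heat|Feed=3] averages over only the 3 units with Feed=3 (Speed = 5, 6, 7): Heat = -28, -31, -34, mean -31.
Difference = -25 − (-31) = 6.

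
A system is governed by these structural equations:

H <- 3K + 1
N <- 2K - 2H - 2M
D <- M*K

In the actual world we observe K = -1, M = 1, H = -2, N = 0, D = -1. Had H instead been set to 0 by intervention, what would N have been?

The intervention breaks the incoming arrows to H: H <- 3K + 1 no longer applies, and H = 0.
N = 2K - 2H - 2M  [with K=-1, H=0, M=1]  = -4

-4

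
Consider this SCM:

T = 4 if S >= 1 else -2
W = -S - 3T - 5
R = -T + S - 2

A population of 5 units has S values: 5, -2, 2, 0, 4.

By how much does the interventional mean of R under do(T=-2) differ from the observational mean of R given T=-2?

The intervention sets T=-2 in all 5 units regardless of S. Recomputing R per unit gives 5, -2, 2, 0, 4; average 1.8.
Conditioning on T=-2 selects the 2 unit(s) with S ∈ {-2, 0}. Their R values: -2, 0. Mean = -1.
Difference = 1.8 − (-1) = 2.8.

2.8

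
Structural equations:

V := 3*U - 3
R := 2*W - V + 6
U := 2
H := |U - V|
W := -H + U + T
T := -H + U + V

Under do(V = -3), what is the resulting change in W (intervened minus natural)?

-14

do(V=-3) replaces the equation V := 3*U - 3 with the constant V = -3.
H = |U - V|  [with U=2, V=-3]  = 5
T = -H + U + V  [with H=5, U=2, V=-3]  = -6
W = -H + U + T  [with H=5, U=2, T=-6]  = -9
Without intervention: V = 3*U - 3  [with U=2]  = 3; H = |U - V|  [with U=2, V=3]  = 1; T = -H + U + V  [with H=1, U=2, V=3]  = 4; W = -H + U + T  [with H=1, U=2, T=4]  = 5.
Change = -9 − 5 = -14.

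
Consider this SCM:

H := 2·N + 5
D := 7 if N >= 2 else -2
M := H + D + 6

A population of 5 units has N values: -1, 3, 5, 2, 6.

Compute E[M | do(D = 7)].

24

Every unit gets D=7 under the intervention. M values become 16, 24, 28, 22, 30; E[M|do(D=7)] = 24.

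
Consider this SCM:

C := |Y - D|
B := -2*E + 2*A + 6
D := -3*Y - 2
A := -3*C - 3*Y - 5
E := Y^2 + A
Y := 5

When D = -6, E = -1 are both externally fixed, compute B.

Setting D = -6, E = -1 by intervention discards those variables' equations.
C = |Y - D|  [with Y=5, D=-6]  = 11
A = -3*C - 3*Y - 5  [with C=11, Y=5]  = -53
B = -2*E + 2*A + 6  [with E=-1, A=-53]  = -98

-98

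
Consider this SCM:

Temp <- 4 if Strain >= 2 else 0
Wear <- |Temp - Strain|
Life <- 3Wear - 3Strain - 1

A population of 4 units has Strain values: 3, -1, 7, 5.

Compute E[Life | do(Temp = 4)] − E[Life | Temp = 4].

7

The intervention sets Temp=4 in all 4 units regardless of Strain. Recomputing Life per unit gives -7, 17, -13, -13; average -4.
E[Life|Temp=4] averages over only the 3 units with Temp=4 (Strain = 3, 7, 5): Life = -7, -13, -13, mean -11.
Difference = -4 − (-11) = 7.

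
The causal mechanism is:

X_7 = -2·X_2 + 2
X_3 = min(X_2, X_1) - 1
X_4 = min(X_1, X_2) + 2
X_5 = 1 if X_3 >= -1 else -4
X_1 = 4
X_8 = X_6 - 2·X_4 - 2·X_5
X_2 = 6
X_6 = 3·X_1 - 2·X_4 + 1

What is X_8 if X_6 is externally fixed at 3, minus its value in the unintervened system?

Intervening sets X_6 = 3 and removes its equation (X_6 = 3·X_1 - 2·X_4 + 1).
X_3 = min(X_2, X_1) - 1  [with X_2=6, X_1=4]  = 3
X_4 = min(X_1, X_2) + 2  [with X_1=4, X_2=6]  = 6
X_5 = 1 if X_3 >= -1 else -4  [with X_3=3]  = 1
X_8 = X_6 - 2·X_4 - 2·X_5  [with X_6=3, X_4=6, X_5=1]  = -11
Without intervention: X_3 = min(X_2, X_1) - 1  [with X_2=6, X_1=4]  = 3; X_4 = min(X_1, X_2) + 2  [with X_1=4, X_2=6]  = 6; X_5 = 1 if X_3 >= -1 else -4  [with X_3=3]  = 1; X_6 = 3·X_1 - 2·X_4 + 1  [with X_1=4, X_4=6]  = 1; X_8 = X_6 - 2·X_4 - 2·X_5  [with X_6=1, X_4=6, X_5=1]  = -13.
Change = -11 − (-13) = 2.

2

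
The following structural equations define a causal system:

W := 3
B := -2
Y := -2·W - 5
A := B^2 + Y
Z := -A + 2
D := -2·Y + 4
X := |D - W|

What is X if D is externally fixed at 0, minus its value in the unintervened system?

-20

Intervening sets D = 0 and removes its equation (D := -2·Y + 4).
X = |D - W|  [with D=0, W=3]  = 3
Without intervention: Y = -2·W - 5  [with W=3]  = -11; D = -2·Y + 4  [with Y=-11]  = 26; X = |D - W|  [with D=26, W=3]  = 23.
Change = 3 − 23 = -20.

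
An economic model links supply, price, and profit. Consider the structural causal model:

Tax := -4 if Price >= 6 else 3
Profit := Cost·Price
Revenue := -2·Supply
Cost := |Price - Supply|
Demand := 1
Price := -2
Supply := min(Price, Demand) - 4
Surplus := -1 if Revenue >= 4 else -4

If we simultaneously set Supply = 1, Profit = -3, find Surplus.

Under do(Supply = 1, Profit = -3), each intervened variable's structural equation is replaced by its fixed value.
Revenue = -2·Supply  [with Supply=1]  = -2
Surplus = -1 if Revenue >= 4 else -4  [with Revenue=-2]  = -4

-4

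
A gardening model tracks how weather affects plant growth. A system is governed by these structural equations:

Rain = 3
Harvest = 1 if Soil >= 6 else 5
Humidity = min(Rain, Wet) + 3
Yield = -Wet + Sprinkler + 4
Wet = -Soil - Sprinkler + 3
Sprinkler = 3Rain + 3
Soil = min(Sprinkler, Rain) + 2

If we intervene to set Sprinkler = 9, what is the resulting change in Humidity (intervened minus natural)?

do(Sprinkler=9) replaces the equation Sprinkler = 3Rain + 3 with the constant Sprinkler = 9.
Soil = min(Sprinkler, Rain) + 2  [with Sprinkler=9, Rain=3]  = 5
Wet = -Soil - Sprinkler + 3  [with Soil=5, Sprinkler=9]  = -11
Humidity = min(Rain, Wet) + 3  [with Rain=3, Wet=-11]  = -8
Without intervention: Sprinkler = 3Rain + 3  [with Rain=3]  = 12; Soil = min(Sprinkler, Rain) + 2  [with Sprinkler=12, Rain=3]  = 5; Wet = -Soil - Sprinkler + 3  [with Soil=5, Sprinkler=12]  = -14; Humidity = min(Rain, Wet) + 3  [with Rain=3, Wet=-14]  = -11.
Change = -8 − (-11) = 3.

3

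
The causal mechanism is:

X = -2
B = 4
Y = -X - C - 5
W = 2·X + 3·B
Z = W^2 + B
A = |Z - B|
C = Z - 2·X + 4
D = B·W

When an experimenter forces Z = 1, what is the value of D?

32

The intervention breaks the incoming arrows to Z: Z = W^2 + B no longer applies, and Z = 1.
No directed path runs from Z to D, so D keeps its natural value.
W = 2·X + 3·B  [with X=-2, B=4]  = 8
D = B·W  [with B=4, W=8]  = 32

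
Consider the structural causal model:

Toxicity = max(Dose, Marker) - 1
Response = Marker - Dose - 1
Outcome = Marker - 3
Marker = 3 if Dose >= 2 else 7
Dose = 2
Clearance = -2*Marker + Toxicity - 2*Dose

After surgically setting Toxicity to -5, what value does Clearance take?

-15

Intervening sets Toxicity = -5 and removes its equation (Toxicity = max(Dose, Marker) - 1).
Marker = 3 if Dose >= 2 else 7  [with Dose=2]  = 3
Clearance = -2*Marker + Toxicity - 2*Dose  [with Marker=3, Toxicity=-5, Dose=2]  = -15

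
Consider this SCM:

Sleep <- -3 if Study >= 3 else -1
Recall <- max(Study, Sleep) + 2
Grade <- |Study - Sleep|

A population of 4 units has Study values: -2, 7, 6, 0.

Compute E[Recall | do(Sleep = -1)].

Under do(Sleep=-1), Sleep's equation is replaced by Sleep=-1 for every unit. Per-unit Recall: 1, 9, 8, 2. Mean = 5.

5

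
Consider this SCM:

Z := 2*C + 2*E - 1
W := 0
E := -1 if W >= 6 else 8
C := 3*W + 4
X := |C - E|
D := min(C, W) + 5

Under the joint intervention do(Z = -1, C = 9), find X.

The joint intervention fixes Z = -1, C = 9, removing each variable's own equation.
E = -1 if W >= 6 else 8  [with W=0]  = 8
X = |C - E|  [with C=9, E=8]  = 1

1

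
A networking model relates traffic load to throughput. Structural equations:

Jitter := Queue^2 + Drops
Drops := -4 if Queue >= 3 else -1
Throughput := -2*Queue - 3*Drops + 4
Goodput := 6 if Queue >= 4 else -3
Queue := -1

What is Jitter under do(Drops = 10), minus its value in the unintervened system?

11

The intervention breaks the incoming arrows to Drops: Drops := -4 if Queue >= 3 else -1 no longer applies, and Drops = 10.
Jitter = Queue^2 + Drops  [with Queue=-1, Drops=10]  = 11
Without intervention: Drops = -4 if Queue >= 3 else -1  [with Queue=-1]  = -1; Jitter = Queue^2 + Drops  [with Queue=-1, Drops=-1]  = 0.
Change = 11 − 0 = 11.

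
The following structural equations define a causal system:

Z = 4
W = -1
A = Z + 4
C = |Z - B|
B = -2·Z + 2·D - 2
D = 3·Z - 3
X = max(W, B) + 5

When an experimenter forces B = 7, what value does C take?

3

The intervention breaks the incoming arrows to B: B = -2·Z + 2·D - 2 no longer applies, and B = 7.
C = |Z - B|  [with Z=4, B=7]  = 3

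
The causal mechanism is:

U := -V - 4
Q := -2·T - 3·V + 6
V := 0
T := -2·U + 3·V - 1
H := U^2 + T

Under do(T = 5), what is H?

21

The intervention breaks the incoming arrows to T: T := -2·U + 3·V - 1 no longer applies, and T = 5.
U = -V - 4  [with V=0]  = -4
H = U^2 + T  [with U=-4, T=5]  = 21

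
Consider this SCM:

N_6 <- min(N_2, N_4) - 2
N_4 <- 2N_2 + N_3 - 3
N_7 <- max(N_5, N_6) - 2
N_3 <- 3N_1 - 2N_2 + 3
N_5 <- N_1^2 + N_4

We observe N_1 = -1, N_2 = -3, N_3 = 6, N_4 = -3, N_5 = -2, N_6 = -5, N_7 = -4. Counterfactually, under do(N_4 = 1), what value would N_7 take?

0

The intervention breaks the incoming arrows to N_4: N_4 <- 2N_2 + N_3 - 3 no longer applies, and N_4 = 1.
N_5 = N_1^2 + N_4  [with N_1=-1, N_4=1]  = 2
N_6 = min(N_2, N_4) - 2  [with N_2=-3, N_4=1]  = -5
N_7 = max(N_5, N_6) - 2  [with N_5=2, N_6=-5]  = 0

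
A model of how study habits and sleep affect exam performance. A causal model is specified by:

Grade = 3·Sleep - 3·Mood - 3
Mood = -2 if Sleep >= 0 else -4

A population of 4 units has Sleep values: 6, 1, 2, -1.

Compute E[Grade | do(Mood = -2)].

9

The intervention sets Mood=-2 in all 4 units regardless of Sleep. Recomputing Grade per unit gives 21, 6, 9, 0; average 9.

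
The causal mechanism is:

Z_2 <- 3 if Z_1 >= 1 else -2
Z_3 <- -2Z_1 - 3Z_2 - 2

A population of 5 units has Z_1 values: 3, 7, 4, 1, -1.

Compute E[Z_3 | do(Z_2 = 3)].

Under do(Z_2=3), Z_2's equation is replaced by Z_2=3 for every unit. Per-unit Z_3: -17, -25, -19, -13, -9. Mean = -16.6.

-16.6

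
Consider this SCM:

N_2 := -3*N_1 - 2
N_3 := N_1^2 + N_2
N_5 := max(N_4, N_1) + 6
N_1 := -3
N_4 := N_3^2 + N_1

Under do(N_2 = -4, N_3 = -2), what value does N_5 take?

Under do(N_2 = -4, N_3 = -2), each intervened variable's structural equation is replaced by its fixed value.
N_4 = N_3^2 + N_1  [with N_3=-2, N_1=-3]  = 1
N_5 = max(N_4, N_1) + 6  [with N_4=1, N_1=-3]  = 7

7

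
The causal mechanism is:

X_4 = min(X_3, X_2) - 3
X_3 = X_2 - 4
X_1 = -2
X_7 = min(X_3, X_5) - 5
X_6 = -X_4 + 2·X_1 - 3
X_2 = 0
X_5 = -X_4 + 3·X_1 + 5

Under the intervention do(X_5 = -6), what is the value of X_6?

0

The intervention breaks the incoming arrows to X_5: X_5 = -X_4 + 3·X_1 + 5 no longer applies, and X_5 = -6.
Since X_6 is not a descendant of the intervened variable, it is unaffected.
X_3 = X_2 - 4  [with X_2=0]  = -4
X_4 = min(X_3, X_2) - 3  [with X_3=-4, X_2=0]  = -7
X_6 = -X_4 + 2·X_1 - 3  [with X_4=-7, X_1=-2]  = 0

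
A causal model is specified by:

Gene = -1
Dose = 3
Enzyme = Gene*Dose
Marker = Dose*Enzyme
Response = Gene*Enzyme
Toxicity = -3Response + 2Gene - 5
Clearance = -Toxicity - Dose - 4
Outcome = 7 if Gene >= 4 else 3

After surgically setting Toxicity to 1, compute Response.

3

do(Toxicity=1) replaces the equation Toxicity = -3Response + 2Gene - 5 with the constant Toxicity = 1.
Since Response is not a descendant of the intervened variable, it is unaffected.
Enzyme = Gene*Dose  [with Gene=-1, Dose=3]  = -3
Response = Gene*Enzyme  [with Gene=-1, Enzyme=-3]  = 3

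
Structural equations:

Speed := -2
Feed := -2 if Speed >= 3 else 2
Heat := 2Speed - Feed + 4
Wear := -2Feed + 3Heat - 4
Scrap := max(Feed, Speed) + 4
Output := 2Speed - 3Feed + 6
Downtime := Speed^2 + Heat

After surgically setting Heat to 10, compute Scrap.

do(Heat=10) replaces the equation Heat := 2Speed - Feed + 4 with the constant Heat = 10.
Scrap is not downstream of the intervention, so its value is determined by the original equations.
Feed = -2 if Speed >= 3 else 2  [with Speed=-2]  = 2
Scrap = max(Feed, Speed) + 4  [with Feed=2, Speed=-2]  = 6

6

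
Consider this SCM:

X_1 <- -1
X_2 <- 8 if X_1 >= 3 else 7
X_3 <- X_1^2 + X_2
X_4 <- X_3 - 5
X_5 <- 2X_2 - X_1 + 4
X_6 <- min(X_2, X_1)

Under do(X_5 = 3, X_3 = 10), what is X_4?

Under do(X_5 = 3, X_3 = 10), each intervened variable's structural equation is replaced by its fixed value.
X_4 = X_3 - 5  [with X_3=10]  = 5

5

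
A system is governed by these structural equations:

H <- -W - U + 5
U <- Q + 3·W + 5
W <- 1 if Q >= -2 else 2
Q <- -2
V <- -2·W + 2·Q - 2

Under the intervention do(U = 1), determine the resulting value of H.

Intervening sets U = 1 and removes its equation (U <- Q + 3·W + 5).
W = 1 if Q >= -2 else 2  [with Q=-2]  = 1
H = -W - U + 5  [with W=1, U=1]  = 3

3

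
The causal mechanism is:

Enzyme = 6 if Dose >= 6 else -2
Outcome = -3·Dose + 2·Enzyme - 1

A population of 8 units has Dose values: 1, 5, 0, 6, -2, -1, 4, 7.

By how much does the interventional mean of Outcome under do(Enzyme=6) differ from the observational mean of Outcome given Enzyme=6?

The intervention sets Enzyme=6 in all 8 units regardless of Dose. Recomputing Outcome per unit gives 8, -4, 11, -7, 17, 14, -1, -10; average 3.5.
E[Outcome|Enzyme=6] averages over only the 2 units with Enzyme=6 (Dose = 6, 7): Outcome = -7, -10, mean -8.5.
Difference = 3.5 − (-8.5) = 12.

12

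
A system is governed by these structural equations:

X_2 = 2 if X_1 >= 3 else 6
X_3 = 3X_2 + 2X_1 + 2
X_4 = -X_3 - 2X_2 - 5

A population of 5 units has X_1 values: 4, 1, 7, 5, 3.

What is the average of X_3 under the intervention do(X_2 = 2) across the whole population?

Under do(X_2=2), X_2's equation is replaced by X_2=2 for every unit. Per-unit X_3: 16, 10, 22, 18, 14. Mean = 16.

16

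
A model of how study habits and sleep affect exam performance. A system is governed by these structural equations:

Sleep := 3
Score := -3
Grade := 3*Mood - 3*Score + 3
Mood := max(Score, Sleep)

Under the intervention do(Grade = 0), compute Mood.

Under do(Grade=0), the mechanism Grade := 3*Mood - 3*Score + 3 is discarded; Grade is fixed at 0.
Since Mood is not a descendant of the intervened variable, it is unaffected.
Mood = max(Score, Sleep)  [with Score=-3, Sleep=3]  = 3

3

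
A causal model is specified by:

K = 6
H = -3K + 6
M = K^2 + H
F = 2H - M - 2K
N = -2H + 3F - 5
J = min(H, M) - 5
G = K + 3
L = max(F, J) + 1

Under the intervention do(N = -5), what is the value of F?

-60

The intervention breaks the incoming arrows to N: N = -2H + 3F - 5 no longer applies, and N = -5.
Since F is not a descendant of the intervened variable, it is unaffected.
H = -3K + 6  [with K=6]  = -12
M = K^2 + H  [with K=6, H=-12]  = 24
F = 2H - M - 2K  [with H=-12, M=24, K=6]  = -60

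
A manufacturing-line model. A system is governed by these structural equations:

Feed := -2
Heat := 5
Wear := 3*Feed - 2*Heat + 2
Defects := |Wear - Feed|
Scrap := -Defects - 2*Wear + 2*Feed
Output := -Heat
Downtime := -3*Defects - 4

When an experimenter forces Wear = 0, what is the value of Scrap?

do(Wear=0) replaces the equation Wear := 3*Feed - 2*Heat + 2 with the constant Wear = 0.
Defects = |Wear - Feed|  [with Wear=0, Feed=-2]  = 2
Scrap = -Defects - 2*Wear + 2*Feed  [with Defects=2, Wear=0, Feed=-2]  = -6

-6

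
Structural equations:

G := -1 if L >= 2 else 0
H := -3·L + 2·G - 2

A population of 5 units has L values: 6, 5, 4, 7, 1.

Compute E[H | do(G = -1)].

-17.8

Every unit gets G=-1 under the intervention. H values become -22, -19, -16, -25, -7; E[H|do(G=-1)] = -17.8.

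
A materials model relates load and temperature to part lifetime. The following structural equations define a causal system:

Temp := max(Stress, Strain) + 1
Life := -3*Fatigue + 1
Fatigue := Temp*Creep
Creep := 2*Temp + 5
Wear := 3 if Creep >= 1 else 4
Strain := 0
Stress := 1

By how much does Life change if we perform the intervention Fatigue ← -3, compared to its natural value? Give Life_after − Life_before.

Intervening sets Fatigue = -3 and removes its equation (Fatigue := Temp*Creep).
Life = -3*Fatigue + 1  [with Fatigue=-3]  = 10
Without intervention: Temp = max(Stress, Strain) + 1  [with Stress=1, Strain=0]  = 2; Creep = 2*Temp + 5  [with Temp=2]  = 9; Fatigue = Temp*Creep  [with Temp=2, Creep=9]  = 18; Life = -3*Fatigue + 1  [with Fatigue=18]  = -53.
Change = 10 − (-53) = 63.

63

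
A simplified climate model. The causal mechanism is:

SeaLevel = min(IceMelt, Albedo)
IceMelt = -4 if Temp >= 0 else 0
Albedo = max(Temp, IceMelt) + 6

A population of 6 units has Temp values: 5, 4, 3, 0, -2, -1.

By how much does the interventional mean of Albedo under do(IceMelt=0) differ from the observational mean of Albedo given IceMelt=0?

The intervention sets IceMelt=0 in all 6 units regardless of Temp. Recomputing Albedo per unit gives 11, 10, 9, 6, 6, 6; average 8.
Observing IceMelt=0 restricts to units where IceMelt's equation naturally yields 0: Temp ∈ {-2, -1}. In that subpopulation Albedo = 6, 6, mean 6.
Difference = 8 − 6 = 2.

2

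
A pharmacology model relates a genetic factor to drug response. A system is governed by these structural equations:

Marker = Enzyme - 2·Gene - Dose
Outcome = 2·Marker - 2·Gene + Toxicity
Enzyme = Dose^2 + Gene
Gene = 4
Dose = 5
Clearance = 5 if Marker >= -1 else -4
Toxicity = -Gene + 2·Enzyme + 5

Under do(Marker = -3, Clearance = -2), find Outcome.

Setting Marker = -3, Clearance = -2 by intervention discards those variables' equations.
Enzyme = Dose^2 + Gene  [with Dose=5, Gene=4]  = 29
Toxicity = -Gene + 2·Enzyme + 5  [with Gene=4, Enzyme=29]  = 59
Outcome = 2·Marker - 2·Gene + Toxicity  [with Marker=-3, Gene=4, Toxicity=59]  = 45

45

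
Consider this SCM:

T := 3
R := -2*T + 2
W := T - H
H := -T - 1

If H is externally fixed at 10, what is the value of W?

The intervention breaks the incoming arrows to H: H := -T - 1 no longer applies, and H = 10.
W = T - H  [with T=3, H=10]  = -7

-7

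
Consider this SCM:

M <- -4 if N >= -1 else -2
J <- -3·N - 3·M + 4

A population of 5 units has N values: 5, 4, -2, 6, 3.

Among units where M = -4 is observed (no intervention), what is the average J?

Conditioning on M=-4 selects the 4 unit(s) with N ∈ {5, 4, 6, 3}. Their J values: 1, 4, -2, 7. Mean = 2.5.

2.5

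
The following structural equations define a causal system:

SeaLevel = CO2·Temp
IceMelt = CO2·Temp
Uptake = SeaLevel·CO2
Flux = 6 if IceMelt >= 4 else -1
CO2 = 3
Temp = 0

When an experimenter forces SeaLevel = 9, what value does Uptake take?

27

Under do(SeaLevel=9), the mechanism SeaLevel = CO2·Temp is discarded; SeaLevel is fixed at 9.
Uptake = SeaLevel·CO2  [with SeaLevel=9, CO2=3]  = 27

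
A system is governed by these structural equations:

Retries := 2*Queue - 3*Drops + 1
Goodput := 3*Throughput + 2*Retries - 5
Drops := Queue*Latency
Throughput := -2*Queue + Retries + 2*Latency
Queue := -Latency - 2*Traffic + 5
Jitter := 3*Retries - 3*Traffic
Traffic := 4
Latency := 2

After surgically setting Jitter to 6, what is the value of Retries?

do(Jitter=6) replaces the equation Jitter := 3*Retries - 3*Traffic with the constant Jitter = 6.
Since Retries is not a descendant of the intervened variable, it is unaffected.
Queue = -Latency - 2*Traffic + 5  [with Latency=2, Traffic=4]  = -5
Drops = Queue*Latency  [with Queue=-5, Latency=2]  = -10
Retries = 2*Queue - 3*Drops + 1  [with Queue=-5, Drops=-10]  = 21

21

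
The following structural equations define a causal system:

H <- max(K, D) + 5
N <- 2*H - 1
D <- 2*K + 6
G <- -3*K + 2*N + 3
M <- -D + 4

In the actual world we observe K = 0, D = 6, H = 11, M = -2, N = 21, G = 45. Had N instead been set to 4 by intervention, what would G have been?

11

The intervention breaks the incoming arrows to N: N <- 2*H - 1 no longer applies, and N = 4.
G = -3*K + 2*N + 3  [with K=0, N=4]  = 11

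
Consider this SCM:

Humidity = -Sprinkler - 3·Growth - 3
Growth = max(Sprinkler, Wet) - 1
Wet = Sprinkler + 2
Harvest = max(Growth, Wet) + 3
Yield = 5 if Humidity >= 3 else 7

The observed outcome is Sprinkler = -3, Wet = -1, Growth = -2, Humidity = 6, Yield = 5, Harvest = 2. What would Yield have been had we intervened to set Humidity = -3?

7

Intervening sets Humidity = -3 and removes its equation (Humidity = -Sprinkler - 3·Growth - 3).
Yield = 5 if Humidity >= 3 else 7  [with Humidity=-3]  = 7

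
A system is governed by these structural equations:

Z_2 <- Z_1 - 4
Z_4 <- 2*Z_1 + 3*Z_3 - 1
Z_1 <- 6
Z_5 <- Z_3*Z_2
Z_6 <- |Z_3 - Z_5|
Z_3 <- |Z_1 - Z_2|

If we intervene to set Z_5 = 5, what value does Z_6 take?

1

The intervention breaks the incoming arrows to Z_5: Z_5 <- Z_3*Z_2 no longer applies, and Z_5 = 5.
Z_2 = Z_1 - 4  [with Z_1=6]  = 2
Z_3 = |Z_1 - Z_2|  [with Z_1=6, Z_2=2]  = 4
Z_6 = |Z_3 - Z_5|  [with Z_3=4, Z_5=5]  = 1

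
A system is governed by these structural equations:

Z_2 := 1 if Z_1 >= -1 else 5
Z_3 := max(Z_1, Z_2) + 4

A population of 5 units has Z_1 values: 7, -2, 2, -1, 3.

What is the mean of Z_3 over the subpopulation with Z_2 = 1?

Observing Z_2=1 restricts to units where Z_2's equation naturally yields 1: Z_1 ∈ {7, 2, -1, 3}. In that subpopulation Z_3 = 11, 6, 5, 7, mean 7.25.

7.25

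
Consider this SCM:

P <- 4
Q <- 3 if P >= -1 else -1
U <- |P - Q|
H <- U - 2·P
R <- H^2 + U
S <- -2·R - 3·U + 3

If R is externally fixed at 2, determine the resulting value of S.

The intervention breaks the incoming arrows to R: R <- H^2 + U no longer applies, and R = 2.
Q = 3 if P >= -1 else -1  [with P=4]  = 3
U = |P - Q|  [with P=4, Q=3]  = 1
S = -2·R - 3·U + 3  [with R=2, U=1]  = -4

-4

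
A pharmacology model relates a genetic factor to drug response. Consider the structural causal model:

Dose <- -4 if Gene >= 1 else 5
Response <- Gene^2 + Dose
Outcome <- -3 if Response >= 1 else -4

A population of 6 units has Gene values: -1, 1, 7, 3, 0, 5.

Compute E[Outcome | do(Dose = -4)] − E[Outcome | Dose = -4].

do(Dose=-4) breaks Dose's dependence on Gene. With Dose=-4 fixed, Outcome across the units is -4, -4, -3, -3, -4, -3, mean -3.5.
Observing Dose=-4 restricts to units where Dose's equation naturally yields -4: Gene ∈ {1, 7, 3, 5}. In that subpopulation Outcome = -4, -3, -3, -3, mean -3.25.
Difference = -3.5 − (-3.25) = -0.25.

-0.25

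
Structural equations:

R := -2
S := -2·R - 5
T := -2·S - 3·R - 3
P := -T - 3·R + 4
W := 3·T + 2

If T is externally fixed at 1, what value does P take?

9

The intervention breaks the incoming arrows to T: T := -2·S - 3·R - 3 no longer applies, and T = 1.
P = -T - 3·R + 4  [with T=1, R=-2]  = 9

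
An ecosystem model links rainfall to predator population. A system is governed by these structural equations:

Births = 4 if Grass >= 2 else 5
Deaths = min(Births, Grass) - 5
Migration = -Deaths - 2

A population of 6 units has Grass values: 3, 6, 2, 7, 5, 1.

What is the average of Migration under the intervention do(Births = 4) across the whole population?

0

do(Births=4) breaks Births's dependence on Grass. With Births=4 fixed, Migration across the units is 0, -1, 1, -1, -1, 2, mean 0.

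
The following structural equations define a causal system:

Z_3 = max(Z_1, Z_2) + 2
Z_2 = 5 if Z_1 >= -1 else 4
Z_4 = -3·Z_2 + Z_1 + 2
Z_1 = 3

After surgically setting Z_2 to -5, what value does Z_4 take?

20

Under do(Z_2=-5), the mechanism Z_2 = 5 if Z_1 >= -1 else 4 is discarded; Z_2 is fixed at -5.
Z_4 = -3·Z_2 + Z_1 + 2  [with Z_2=-5, Z_1=3]  = 20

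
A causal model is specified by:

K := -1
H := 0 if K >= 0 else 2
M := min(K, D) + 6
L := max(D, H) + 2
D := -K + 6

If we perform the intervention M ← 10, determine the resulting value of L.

9

Intervening sets M = 10 and removes its equation (M := min(K, D) + 6).
No directed path runs from M to L, so L keeps its natural value.
D = -K + 6  [with K=-1]  = 7
H = 0 if K >= 0 else 2  [with K=-1]  = 2
L = max(D, H) + 2  [with D=7, H=2]  = 9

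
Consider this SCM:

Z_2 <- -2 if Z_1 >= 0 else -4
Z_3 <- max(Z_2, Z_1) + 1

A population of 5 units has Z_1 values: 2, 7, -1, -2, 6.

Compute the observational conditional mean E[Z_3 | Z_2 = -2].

6

E[Z_3|Z_2=-2] averages over only the 3 units with Z_2=-2 (Z_1 = 2, 7, 6): Z_3 = 3, 8, 7, mean 6.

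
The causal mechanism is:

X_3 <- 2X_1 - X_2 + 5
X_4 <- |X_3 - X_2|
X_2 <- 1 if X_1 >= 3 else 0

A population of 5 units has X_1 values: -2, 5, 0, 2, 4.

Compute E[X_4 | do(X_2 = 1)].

Every unit gets X_2=1 under the intervention. X_4 values become 1, 13, 3, 7, 11; E[X_4|do(X_2=1)] = 7.

7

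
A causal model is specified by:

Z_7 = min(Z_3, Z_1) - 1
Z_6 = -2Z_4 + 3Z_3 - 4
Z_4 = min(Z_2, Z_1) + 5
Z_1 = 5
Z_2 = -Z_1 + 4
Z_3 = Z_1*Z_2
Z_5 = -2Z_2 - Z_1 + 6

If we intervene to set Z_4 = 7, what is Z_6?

Under do(Z_4=7), the mechanism Z_4 = min(Z_2, Z_1) + 5 is discarded; Z_4 is fixed at 7.
Z_2 = -Z_1 + 4  [with Z_1=5]  = -1
Z_3 = Z_1*Z_2  [with Z_1=5, Z_2=-1]  = -5
Z_6 = -2Z_4 + 3Z_3 - 4  [with Z_4=7, Z_3=-5]  = -33

-33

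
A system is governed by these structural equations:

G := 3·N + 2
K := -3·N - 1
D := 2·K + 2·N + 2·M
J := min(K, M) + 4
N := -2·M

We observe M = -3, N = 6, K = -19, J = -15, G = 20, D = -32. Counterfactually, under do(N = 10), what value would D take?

-48

Under do(N=10), the mechanism N := -2·M is discarded; N is fixed at 10.
K = -3·N - 1  [with N=10]  = -31
D = 2·K + 2·N + 2·M  [with K=-31, N=10, M=-3]  = -48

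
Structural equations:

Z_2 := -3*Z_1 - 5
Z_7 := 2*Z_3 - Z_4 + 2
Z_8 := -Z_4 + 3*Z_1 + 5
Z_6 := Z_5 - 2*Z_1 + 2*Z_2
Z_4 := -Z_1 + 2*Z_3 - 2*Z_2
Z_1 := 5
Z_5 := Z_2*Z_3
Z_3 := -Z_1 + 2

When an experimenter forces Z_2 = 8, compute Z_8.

47

do(Z_2=8) replaces the equation Z_2 := -3*Z_1 - 5 with the constant Z_2 = 8.
Z_3 = -Z_1 + 2  [with Z_1=5]  = -3
Z_4 = -Z_1 + 2*Z_3 - 2*Z_2  [with Z_1=5, Z_3=-3, Z_2=8]  = -27
Z_8 = -Z_4 + 3*Z_1 + 5  [with Z_4=-27, Z_1=5]  = 47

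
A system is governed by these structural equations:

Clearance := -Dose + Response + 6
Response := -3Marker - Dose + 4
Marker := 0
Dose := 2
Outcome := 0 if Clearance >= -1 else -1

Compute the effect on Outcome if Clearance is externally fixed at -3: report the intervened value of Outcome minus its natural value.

Intervening sets Clearance = -3 and removes its equation (Clearance := -Dose + Response + 6).
Outcome = 0 if Clearance >= -1 else -1  [with Clearance=-3]  = -1
Without intervention: Response = -3Marker - Dose + 4  [with Marker=0, Dose=2]  = 2; Clearance = -Dose + Response + 6  [with Dose=2, Response=2]  = 6; Outcome = 0 if Clearance >= -1 else -1  [with Clearance=6]  = 0.
Change = -1 − 0 = -1.

-1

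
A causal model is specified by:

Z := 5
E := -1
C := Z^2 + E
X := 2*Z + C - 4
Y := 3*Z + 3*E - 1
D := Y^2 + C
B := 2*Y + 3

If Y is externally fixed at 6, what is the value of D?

60

The intervention breaks the incoming arrows to Y: Y := 3*Z + 3*E - 1 no longer applies, and Y = 6.
C = Z^2 + E  [with Z=5, E=-1]  = 24
D = Y^2 + C  [with Y=6, C=24]  = 60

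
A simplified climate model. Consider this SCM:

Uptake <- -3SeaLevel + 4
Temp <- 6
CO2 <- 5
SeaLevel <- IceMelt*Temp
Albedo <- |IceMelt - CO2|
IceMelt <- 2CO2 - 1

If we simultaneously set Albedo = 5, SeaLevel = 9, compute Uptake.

-23

The joint intervention fixes Albedo = 5, SeaLevel = 9, removing each variable's own equation.
Uptake = -3SeaLevel + 4  [with SeaLevel=9]  = -23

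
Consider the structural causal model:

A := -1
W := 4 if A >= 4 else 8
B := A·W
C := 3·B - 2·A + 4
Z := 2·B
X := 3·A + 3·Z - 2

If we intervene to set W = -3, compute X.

13

Under do(W=-3), the mechanism W := 4 if A >= 4 else 8 is discarded; W is fixed at -3.
B = A·W  [with A=-1, W=-3]  = 3
Z = 2·B  [with B=3]  = 6
X = 3·A + 3·Z - 2  [with A=-1, Z=6]  = 13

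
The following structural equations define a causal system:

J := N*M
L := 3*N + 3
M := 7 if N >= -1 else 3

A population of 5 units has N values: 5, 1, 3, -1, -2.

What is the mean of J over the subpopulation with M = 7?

Conditioning on M=7 selects the 4 unit(s) with N ∈ {5, 1, 3, -1}. Their J values: 35, 7, 21, -7. Mean = 14.

14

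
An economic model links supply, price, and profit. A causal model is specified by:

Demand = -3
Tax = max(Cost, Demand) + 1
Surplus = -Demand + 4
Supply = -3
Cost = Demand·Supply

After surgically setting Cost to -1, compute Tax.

0

The intervention breaks the incoming arrows to Cost: Cost = Demand·Supply no longer applies, and Cost = -1.
Tax = max(Cost, Demand) + 1  [with Cost=-1, Demand=-3]  = 0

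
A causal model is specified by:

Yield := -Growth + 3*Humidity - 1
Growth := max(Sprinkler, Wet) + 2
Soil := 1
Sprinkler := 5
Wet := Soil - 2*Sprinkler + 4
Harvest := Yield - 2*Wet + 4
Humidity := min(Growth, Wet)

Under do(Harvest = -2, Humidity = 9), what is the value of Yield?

Setting Harvest = -2, Humidity = 9 by intervention discards those variables' equations.
Wet = Soil - 2*Sprinkler + 4  [with Soil=1, Sprinkler=5]  = -5
Growth = max(Sprinkler, Wet) + 2  [with Sprinkler=5, Wet=-5]  = 7
Yield = -Growth + 3*Humidity - 1  [with Growth=7, Humidity=9]  = 19

19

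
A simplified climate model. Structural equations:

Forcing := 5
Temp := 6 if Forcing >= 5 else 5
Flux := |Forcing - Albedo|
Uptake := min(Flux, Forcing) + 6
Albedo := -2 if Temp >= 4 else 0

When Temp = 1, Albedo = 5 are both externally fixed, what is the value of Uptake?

Under do(Temp = 1, Albedo = 5), each intervened variable's structural equation is replaced by its fixed value.
Flux = |Forcing - Albedo|  [with Forcing=5, Albedo=5]  = 0
Uptake = min(Flux, Forcing) + 6  [with Flux=0, Forcing=5]  = 6

6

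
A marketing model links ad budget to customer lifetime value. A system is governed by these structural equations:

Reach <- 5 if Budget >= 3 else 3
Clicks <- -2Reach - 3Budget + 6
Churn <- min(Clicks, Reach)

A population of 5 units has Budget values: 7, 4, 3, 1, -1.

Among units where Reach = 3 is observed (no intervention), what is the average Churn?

0

Observing Reach=3 restricts to units where Reach's equation naturally yields 3: Budget ∈ {1, -1}. In that subpopulation Churn = -3, 3, mean 0.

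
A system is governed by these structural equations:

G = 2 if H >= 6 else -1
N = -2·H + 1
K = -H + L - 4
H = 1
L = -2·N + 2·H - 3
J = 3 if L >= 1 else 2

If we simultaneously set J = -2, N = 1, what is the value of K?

The joint intervention fixes J = -2, N = 1, removing each variable's own equation.
L = -2·N + 2·H - 3  [with N=1, H=1]  = -3
K = -H + L - 4  [with H=1, L=-3]  = -8

-8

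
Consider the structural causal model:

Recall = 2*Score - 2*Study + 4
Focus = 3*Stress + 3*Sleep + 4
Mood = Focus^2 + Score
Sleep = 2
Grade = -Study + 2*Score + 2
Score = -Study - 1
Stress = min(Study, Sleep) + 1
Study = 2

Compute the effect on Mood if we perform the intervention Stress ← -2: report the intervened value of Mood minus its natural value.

-345

The intervention breaks the incoming arrows to Stress: Stress = min(Study, Sleep) + 1 no longer applies, and Stress = -2.
Focus = 3*Stress + 3*Sleep + 4  [with Stress=-2, Sleep=2]  = 4
Score = -Study - 1  [with Study=2]  = -3
Mood = Focus^2 + Score  [with Focus=4, Score=-3]  = 13
Without intervention: Stress = min(Study, Sleep) + 1  [with Study=2, Sleep=2]  = 3; Focus = 3*Stress + 3*Sleep + 4  [with Stress=3, Sleep=2]  = 19; Score = -Study - 1  [with Study=2]  = -3; Mood = Focus^2 + Score  [with Focus=19, Score=-3]  = 358.
Change = 13 − 358 = -345.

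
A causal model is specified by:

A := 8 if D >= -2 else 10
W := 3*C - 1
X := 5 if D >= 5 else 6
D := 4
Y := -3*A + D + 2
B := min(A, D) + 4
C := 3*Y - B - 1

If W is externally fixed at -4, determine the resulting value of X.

The intervention breaks the incoming arrows to W: W := 3*C - 1 no longer applies, and W = -4.
X is not downstream of the intervention, so its value is determined by the original equations.
X = 5 if D >= 5 else 6  [with D=4]  = 6

6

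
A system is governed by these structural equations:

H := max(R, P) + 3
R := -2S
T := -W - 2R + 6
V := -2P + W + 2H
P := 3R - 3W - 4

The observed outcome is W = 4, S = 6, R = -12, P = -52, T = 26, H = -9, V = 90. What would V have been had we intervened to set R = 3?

The intervention breaks the incoming arrows to R: R := -2S no longer applies, and R = 3.
P = 3R - 3W - 4  [with R=3, W=4]  = -7
H = max(R, P) + 3  [with R=3, P=-7]  = 6
V = -2P + W + 2H  [with P=-7, W=4, H=6]  = 30

30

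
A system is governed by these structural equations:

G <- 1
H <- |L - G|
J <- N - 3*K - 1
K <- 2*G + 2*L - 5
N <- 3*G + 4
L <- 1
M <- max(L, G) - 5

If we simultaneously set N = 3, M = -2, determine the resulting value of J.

The joint intervention fixes N = 3, M = -2, removing each variable's own equation.
K = 2*G + 2*L - 5  [with G=1, L=1]  = -1
J = N - 3*K - 1  [with N=3, K=-1]  = 5

5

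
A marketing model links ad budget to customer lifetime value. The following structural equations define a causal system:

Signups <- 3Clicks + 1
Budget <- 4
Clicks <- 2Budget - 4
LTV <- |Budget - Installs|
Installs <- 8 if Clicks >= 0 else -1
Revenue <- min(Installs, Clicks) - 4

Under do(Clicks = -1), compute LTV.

5

Under do(Clicks=-1), the mechanism Clicks <- 2Budget - 4 is discarded; Clicks is fixed at -1.
Installs = 8 if Clicks >= 0 else -1  [with Clicks=-1]  = -1
LTV = |Budget - Installs|  [with Budget=4, Installs=-1]  = 5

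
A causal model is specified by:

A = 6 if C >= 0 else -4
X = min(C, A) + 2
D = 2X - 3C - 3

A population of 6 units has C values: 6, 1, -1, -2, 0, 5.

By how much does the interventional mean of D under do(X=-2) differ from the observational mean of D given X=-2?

The intervention sets X=-2 in all 6 units regardless of C. Recomputing D per unit gives -25, -10, -4, -1, -7, -22; average -11.5.
E[D|X=-2] averages over only the 2 units with X=-2 (C = -1, -2): D = -4, -1, mean -2.5.
Difference = -11.5 − (-2.5) = -9.

-9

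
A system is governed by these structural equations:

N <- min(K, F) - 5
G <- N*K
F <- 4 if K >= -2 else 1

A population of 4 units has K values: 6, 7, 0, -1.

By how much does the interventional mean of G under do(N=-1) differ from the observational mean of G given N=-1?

Every unit gets N=-1 under the intervention. G values become -6, -7, 0, 1; E[G|do(N=-1)] = -3.
Observing N=-1 restricts to units where N's equation naturally yields -1: K ∈ {6, 7}. In that subpopulation G = -6, -7, mean -6.5.
Difference = -3 − (-6.5) = 3.5.

3.5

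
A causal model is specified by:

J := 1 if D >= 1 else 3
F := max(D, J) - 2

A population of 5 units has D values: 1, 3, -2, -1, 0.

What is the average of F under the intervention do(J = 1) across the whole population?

do(J=1) breaks J's dependence on D. With J=1 fixed, F across the units is -1, 1, -1, -1, -1, mean -0.6.

-0.6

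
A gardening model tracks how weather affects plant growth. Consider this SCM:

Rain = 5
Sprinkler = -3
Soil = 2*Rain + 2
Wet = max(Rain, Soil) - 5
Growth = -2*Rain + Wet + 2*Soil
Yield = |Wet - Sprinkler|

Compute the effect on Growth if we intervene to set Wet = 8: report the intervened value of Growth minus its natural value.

1

Intervening sets Wet = 8 and removes its equation (Wet = max(Rain, Soil) - 5).
Soil = 2*Rain + 2  [with Rain=5]  = 12
Growth = -2*Rain + Wet + 2*Soil  [with Rain=5, Wet=8, Soil=12]  = 22
Without intervention: Soil = 2*Rain + 2  [with Rain=5]  = 12; Wet = max(Rain, Soil) - 5  [with Rain=5, Soil=12]  = 7; Growth = -2*Rain + Wet + 2*Soil  [with Rain=5, Wet=7, Soil=12]  = 21.
Change = 22 − 21 = 1.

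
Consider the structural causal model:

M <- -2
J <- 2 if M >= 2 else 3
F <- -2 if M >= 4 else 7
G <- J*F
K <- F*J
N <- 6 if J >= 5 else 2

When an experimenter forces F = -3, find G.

-9

The intervention breaks the incoming arrows to F: F <- -2 if M >= 4 else 7 no longer applies, and F = -3.
J = 2 if M >= 2 else 3  [with M=-2]  = 3
G = J*F  [with J=3, F=-3]  = -9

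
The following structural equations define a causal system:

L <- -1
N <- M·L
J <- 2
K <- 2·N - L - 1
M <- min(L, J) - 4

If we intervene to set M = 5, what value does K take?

-10

do(M=5) replaces the equation M <- min(L, J) - 4 with the constant M = 5.
N = M·L  [with M=5, L=-1]  = -5
K = 2·N - L - 1  [with N=-5, L=-1]  = -10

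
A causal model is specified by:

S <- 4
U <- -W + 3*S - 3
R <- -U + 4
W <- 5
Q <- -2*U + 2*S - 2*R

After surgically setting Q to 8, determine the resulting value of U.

4

do(Q=8) replaces the equation Q <- -2*U + 2*S - 2*R with the constant Q = 8.
U is not downstream of the intervention, so its value is determined by the original equations.
U = -W + 3*S - 3  [with W=5, S=4]  = 4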